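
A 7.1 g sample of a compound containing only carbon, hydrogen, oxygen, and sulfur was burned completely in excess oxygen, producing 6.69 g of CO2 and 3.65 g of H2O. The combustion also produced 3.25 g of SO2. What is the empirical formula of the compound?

C3H8O4S

mol C = 6.69 / 44.01 = 0.1520; mass C = 0.1520 × 12.01 = 1.826 g
mol H = 2 × (3.65 / 18.02) = 0.4051; mass H = 0.4051 × 1.008 = 0.4083 g
mol S = 3.25 / 64.07 = 0.05073; mass S = 1.627 g
mass O = 7.1 − (3.861) = 3.239 g → mol O = 0.2025
Ratios (÷ 0.05073): C 2.997, H 7.986, O 3.991, S 1.000
≈ 3:8:4:1 → C3H8O4S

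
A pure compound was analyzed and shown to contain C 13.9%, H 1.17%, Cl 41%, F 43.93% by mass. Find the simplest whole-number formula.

Assume 100 g: 13.9 g C, 1.17 g H, 41 g Cl, 43.93 g F.
C: 13.9 g ÷ 12.01 g/mol = 1.157 mol
H: 1.17 g ÷ 1.008 g/mol = 1.161 mol
Cl: 41 g ÷ 35.45 g/mol = 1.157 mol
F: 43.93 g ÷ 19.00 g/mol = 2.312 mol
Smallest is Cl at 1.157 mol; normalising gives C 1.001, H 1.004, Cl 1.000, F 1.999
Ratio ≈ 1:1:1:2, so the empirical formula is CHClF2

CHClF2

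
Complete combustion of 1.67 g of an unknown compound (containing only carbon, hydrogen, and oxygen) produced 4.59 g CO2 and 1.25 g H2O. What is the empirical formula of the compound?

C6H8O

mol C = 4.59 / 44.01 = 0.1043; mass C = 0.1043 × 12.01 = 1.253 g
mol H = 2 × (1.25 / 18.02) = 0.1387; mass H = 0.1387 × 1.008 = 0.1398 g
mass O = 1.67 − (1.392) = 0.2776 g → mol O = 0.01735
Smallest is O at 0.01735 mol; normalising gives C 6.012, H 7.997, O 1.000
→ C6H8O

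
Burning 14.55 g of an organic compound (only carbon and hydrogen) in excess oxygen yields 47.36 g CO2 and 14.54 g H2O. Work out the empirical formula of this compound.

mol C = 47.36 / 44.01 = 1.076; mass C = 1.076 × 12.01 = 12.92 g
mol H = 2 × (14.54 / 18.02) = 1.614; mass H = 1.614 × 1.008 = 1.627 g
Ratios (÷ 1.076): C 1.000, H 1.500
Multiply by 2: C 2.00, H 3.00 → C2H3

C2H3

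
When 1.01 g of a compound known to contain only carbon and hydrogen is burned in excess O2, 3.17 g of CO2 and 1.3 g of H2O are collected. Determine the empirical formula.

CH2

mol C = 3.17 / 44.01 = 0.07203; mass C = 0.07203 × 12.01 = 0.8651 g
mol H = 2 × (1.3 / 18.02) = 0.1443; mass H = 0.1443 × 1.008 = 0.1454 g
Ratios (÷ 0.07203): C 1.000, H 2.003
→ CH2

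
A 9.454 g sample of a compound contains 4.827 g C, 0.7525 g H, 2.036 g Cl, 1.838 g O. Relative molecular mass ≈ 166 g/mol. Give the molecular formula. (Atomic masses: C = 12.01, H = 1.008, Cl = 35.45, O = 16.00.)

C: 4.827 g ÷ 12.01 g/mol = 0.4019 mol
H: 0.7525 g ÷ 1.008 g/mol = 0.7465 mol
Cl: 2.036 g ÷ 35.45 g/mol = 0.05743 mol
O: 1.838 g ÷ 16.00 g/mol = 0.1149 mol
Ratios (÷ 0.05743): C 6.998, H 12.998, Cl 1.000, O 2.000
Ratio ≈ 7:13:1:2, so the empirical formula is C7H13ClO2
Empirical-formula mass = 164.62 g/mol
n = 166 / 164.62 = 1.01 ≈ 1
Molecular formula = empirical formula = C7H13ClO2

C7H13ClO2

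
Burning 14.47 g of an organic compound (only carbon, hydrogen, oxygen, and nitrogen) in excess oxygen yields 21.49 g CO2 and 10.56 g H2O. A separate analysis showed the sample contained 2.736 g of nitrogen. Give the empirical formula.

C5H12N2O3

mol C = 21.49 / 44.01 = 0.4883; mass C = 0.4883 × 12.01 = 5.864 g
mol H = 2 × (10.56 / 18.02) = 1.172; mass H = 1.172 × 1.008 = 1.181 g
mol N = 2.736 / 14.01 = 0.1953
mass O = 14.47 − (9.782) = 4.688 g → mol O = 0.2930
Ratios (÷ 0.1953): C 2.500, H 6.002, N 1.000, O 1.500
Multiply by 2: C 5.00, H 12.00, N 2.00, O 3.00 → C5H12N2O3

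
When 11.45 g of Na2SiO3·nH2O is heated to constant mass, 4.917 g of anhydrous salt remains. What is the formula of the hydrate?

Mass of water lost = 11.45 − 4.917 = 6.533 g → 6.533 / 18.02 = 0.3625 mol H2O
Molar mass of Na2SiO3 = 122.07 g/mol → mol Na2SiO3 = 4.917 / 122.07 = 0.04028
n = 0.3625 / 0.04028 = 9.00 ≈ 9 → Na2SiO3·9H2O

Na2SiO3·9H2O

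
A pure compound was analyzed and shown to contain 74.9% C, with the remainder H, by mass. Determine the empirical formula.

CH4

Assume 100 g: 74.9 g C, 25.1 g H.
C: 74.9 g ÷ 12.01 g/mol = 6.236 mol
H: 25.1 g ÷ 1.008 g/mol = 24.9 mol
Smallest is C at 6.236 mol; normalising gives C 1.000, H 3.993
≈ 1:4 → CH4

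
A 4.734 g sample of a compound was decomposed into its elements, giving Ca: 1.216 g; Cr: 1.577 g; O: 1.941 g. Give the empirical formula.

Moles — Ca: 1.216 / 40.08 = 0.03034 mol; Cr: 1.577 / 52.00 = 0.03033 mol; O: 1.941 / 16.00 = 0.1213 mol
Smallest is Cr at 0.03033 mol; normalising gives Ca 1.000, Cr 1.000, O 4.000
Ratio ≈ 1:1:4, so the empirical formula is CaCrO4

CaCrO4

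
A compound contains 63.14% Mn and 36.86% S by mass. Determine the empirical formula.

MnS

Assume 100 g: 63.14 g Mn, 36.86 g S.
n(Mn) = 63.14/54.94 = 1.149, n(S) = 36.86/32.07 = 1.149
Smallest is Mn at 1.149 mol; normalising gives Mn 1.000, S 1.000
Ratio ≈ 1:1, so the empirical formula is MnS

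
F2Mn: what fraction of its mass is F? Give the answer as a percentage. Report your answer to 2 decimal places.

40.89%

Molar mass = 2(19.00) + 1(54.94) = 92.940 g/mol
Mass of F per mole = 2 × 19.00 = 38.000 g
% F = 38.000 / 92.940 × 100 = 40.89%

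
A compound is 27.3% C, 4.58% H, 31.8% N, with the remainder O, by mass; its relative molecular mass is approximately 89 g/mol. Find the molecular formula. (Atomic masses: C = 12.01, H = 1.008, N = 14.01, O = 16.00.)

Assume 100 g: 27.3 g C, 4.58 g H, 31.8 g N, 36.32 g O.
n(C) = 27.3/12.01 = 2.273, n(H) = 4.58/1.008 = 4.544, n(N) = 31.8/14.01 = 2.27, n(O) = 36.32/16.00 = 2.27
Ratios (÷ 2.27): C 1.001, H 2.002, N 1.000, O 1.000
≈ 1:2:1:1 → CH2NO
Empirical-formula mass = 44.04 g/mol
n = 89 / 44.04 = 2.02 ≈ 2
Molecular formula = (CH2NO)×2 = C2H4N2O2

C2H4N2O2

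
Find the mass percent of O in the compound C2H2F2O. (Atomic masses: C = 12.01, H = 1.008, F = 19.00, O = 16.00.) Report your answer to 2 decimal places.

Molar mass = 2(12.01) + 2(1.008) + 2(19.00) + 1(16.00) = 80.036 g/mol
Mass of O per mole = 1 × 16.00 = 16.000 g
% O = 16.000 / 80.036 × 100 = 19.99%

19.99%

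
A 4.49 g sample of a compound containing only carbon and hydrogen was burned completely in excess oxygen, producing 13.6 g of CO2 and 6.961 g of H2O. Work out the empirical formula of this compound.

mol C = 13.6 / 44.01 = 0.3090; mass C = 0.3090 × 12.01 = 3.711 g
mol H = 2 × (6.961 / 18.02) = 0.7726; mass H = 0.7726 × 1.008 = 0.7788 g
Divide by the smallest (0.309 mol C): C 1.000, H 2.500
×2: C 2.00, H 5.00 → C2H5

C2H5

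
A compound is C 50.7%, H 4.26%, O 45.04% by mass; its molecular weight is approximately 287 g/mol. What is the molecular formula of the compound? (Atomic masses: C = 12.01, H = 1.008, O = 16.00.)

C12H12O8

Assume 100 g: 50.7 g C, 4.26 g H, 45.04 g O.
n(C) = 50.7/12.01 = 4.221, n(H) = 4.26/1.008 = 4.226, n(O) = 45.04/16.00 = 2.815
Smallest is O at 2.815 mol; normalising gives C 1.500, H 1.501, O 1.000
Scaling by 2: C 3.00, H 3.00, O 2.00 → C3H3O2
Empirical-formula mass = 71.05 g/mol
n = 287 / 71.05 = 4.04 ≈ 4
Molecular formula = (C3H3O2)×4 = C12H12O8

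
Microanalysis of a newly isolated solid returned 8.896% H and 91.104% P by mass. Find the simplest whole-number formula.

Assume 100 g: 8.896 g H, 91.104 g P.
H: 8.896 g ÷ 1.008 g/mol = 8.825 mol
P: 91.104 g ÷ 30.97 g/mol = 2.942 mol
Divide by the smallest (2.942 mol P): H 3.000, P 1.000
→ H3P

H3P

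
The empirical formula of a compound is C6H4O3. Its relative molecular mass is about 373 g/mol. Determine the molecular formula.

Empirical-formula mass = 124.09 g/mol
n = 373 / 124.09 = 3.01 ≈ 3
Molecular formula = (C6H4O3)3 = C18H12O9

C18H12O9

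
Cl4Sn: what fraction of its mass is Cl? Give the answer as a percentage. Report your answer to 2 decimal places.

54.43%

Molar mass = 4(35.45) + 1(118.71) = 260.510 g/mol
Mass of Cl per mole = 4 × 35.45 = 141.800 g
% Cl = 141.800 / 260.510 × 100 = 54.43%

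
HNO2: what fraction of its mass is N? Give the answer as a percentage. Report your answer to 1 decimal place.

Molar mass = 1(1.008) + 1(14.01) + 2(16.00) = 47.018 g/mol
Mass of N per mole = 1 × 14.01 = 14.010 g
% N = 14.010 / 47.018 × 100 = 29.8%

29.8%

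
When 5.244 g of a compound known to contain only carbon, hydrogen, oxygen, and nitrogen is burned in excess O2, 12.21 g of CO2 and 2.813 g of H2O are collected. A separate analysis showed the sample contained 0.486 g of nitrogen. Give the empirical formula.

mol C = 12.21 / 44.01 = 0.2774; mass C = 0.2774 × 12.01 = 3.332 g
mol H = 2 × (2.813 / 18.02) = 0.3122; mass H = 0.3122 × 1.008 = 0.3147 g
mol N = 0.486 / 14.01 = 0.03469
mass O = 5.244 − (4.133) = 1.111 g → mol O = 0.06945
Smallest is N at 0.03469 mol; normalising gives C 7.998, H 9.000, N 1.000, O 2.002
Ratio ≈ 8:9:1:2, so the empirical formula is C8H9NO2

C8H9NO2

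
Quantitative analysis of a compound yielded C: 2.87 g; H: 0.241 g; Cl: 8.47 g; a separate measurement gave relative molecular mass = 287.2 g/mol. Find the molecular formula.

C6H6Cl6

n(C) = 2.87/12.01 = 0.239, n(H) = 0.241/1.008 = 0.2391, n(Cl) = 8.47/35.45 = 0.2389
Smallest is Cl at 0.2389 mol; normalising gives C 1.000, H 1.001, Cl 1.000
Ratio ≈ 1:1:1, so the empirical formula is CHCl
Empirical-formula mass = 48.47 g/mol
n = 287.2 / 48.47 = 5.93 ≈ 6
Molecular formula = (CHCl)×6 = C6H6Cl6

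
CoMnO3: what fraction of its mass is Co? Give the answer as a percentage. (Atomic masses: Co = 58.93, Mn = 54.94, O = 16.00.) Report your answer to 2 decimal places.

36.41%

Molar mass = 1(58.93) + 1(54.94) + 3(16.00) = 161.870 g/mol
Mass of Co per mole = 1 × 58.93 = 58.930 g
% Co = 58.930 / 161.870 × 100 = 36.41%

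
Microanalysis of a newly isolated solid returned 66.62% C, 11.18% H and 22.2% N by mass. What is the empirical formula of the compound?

Assume 100 g: 66.62 g C, 11.18 g H, 22.2 g N.
Moles — C: 66.62 / 12.01 = 5.547 mol; H: 11.18 / 1.008 = 11.09 mol; N: 22.2 / 14.01 = 1.585 mol
Ratios (÷ 1.585): C 3.501, H 6.999, N 1.000
×2: C 7.00, H 14.00, N 2.00 → C7H14N2

C7H14N2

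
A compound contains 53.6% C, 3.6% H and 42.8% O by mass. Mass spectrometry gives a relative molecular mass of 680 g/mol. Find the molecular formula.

Assume 100 g: 53.6 g C, 3.6 g H, 42.8 g O.
C: 53.6 g ÷ 12.01 g/mol = 4.463 mol
H: 3.6 g ÷ 1.008 g/mol = 3.571 mol
O: 42.8 g ÷ 16.00 g/mol = 2.675 mol
Divide by the smallest (2.675 mol O): C 1.668, H 1.335, O 1.000
Multiply by 3: C 5.01, H 4.01, O 3.00 → C5H4O3
Empirical-formula mass = 112.08 g/mol
n = 680 / 112.08 = 6.07 ≈ 6
Molecular formula = (C5H4O3)×6 = C30H24O18

C30H24O18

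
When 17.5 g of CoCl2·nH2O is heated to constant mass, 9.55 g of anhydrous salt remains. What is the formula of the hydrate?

Mass of water lost = 17.5 − 9.55 = 7.95 g → 7.95 / 18.02 = 0.4412 mol H2O
Molar mass of CoCl2 = 129.83 g/mol → mol CoCl2 = 9.55 / 129.83 = 0.07356
n = 0.4412 / 0.07356 = 6.00 ≈ 6 → CoCl2·6H2O

CoCl2·6H2O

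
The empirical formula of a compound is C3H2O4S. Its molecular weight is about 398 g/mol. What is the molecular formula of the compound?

C9H6O12S3

Empirical-formula mass = 134.12 g/mol
n = 398 / 134.12 = 2.97 ≈ 3
Molecular formula = (C3H2O4S)3 = C9H6O12S3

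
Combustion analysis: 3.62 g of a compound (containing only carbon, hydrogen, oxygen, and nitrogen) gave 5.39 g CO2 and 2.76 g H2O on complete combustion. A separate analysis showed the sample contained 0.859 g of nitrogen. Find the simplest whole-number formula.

mol C = 5.39 / 44.01 = 0.1225; mass C = 0.1225 × 12.01 = 1.471 g
mol H = 2 × (2.76 / 18.02) = 0.3063; mass H = 0.3063 × 1.008 = 0.3088 g
mol N = 0.859 / 14.01 = 0.06131
mass O = 3.62 − (2.639) = 0.9813 g → mol O = 0.06133
Smallest is N at 0.06131 mol; normalising gives C 1.997, H 4.996, N 1.000, O 1.000
Ratio ≈ 2:5:1:1, so the empirical formula is C2H5NO

C2H5NO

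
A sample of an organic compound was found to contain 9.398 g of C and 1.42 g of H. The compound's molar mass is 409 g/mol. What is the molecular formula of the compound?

n(C) = 9.398/12.01 = 0.7825, n(H) = 1.42/1.008 = 1.409
Ratios (÷ 0.7825): C 1.000, H 1.800
Scaling by 5: C 5.00, H 9.00 → C5H9
Empirical-formula mass = 69.12 g/mol
n = 409 / 69.12 = 5.92 ≈ 6
Molecular formula = (C5H9)×6 = C30H54

C30H54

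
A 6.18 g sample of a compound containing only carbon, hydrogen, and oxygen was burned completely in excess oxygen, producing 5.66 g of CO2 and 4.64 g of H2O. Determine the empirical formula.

CH4O2

mol C = 5.66 / 44.01 = 0.1286; mass C = 0.1286 × 12.01 = 1.545 g
mol H = 2 × (4.64 / 18.02) = 0.5150; mass H = 0.5150 × 1.008 = 0.5191 g
mass O = 6.18 − (2.064) = 4.116 g → mol O = 0.2573
Divide by the smallest (0.1286 mol C): C 1.000, H 4.004, O 2.000
Ratio ≈ 1:4:2, so the empirical formula is CH4O2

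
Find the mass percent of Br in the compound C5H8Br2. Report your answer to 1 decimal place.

Molar mass = 5(12.01) + 8(1.008) + 2(79.90) = 227.914 g/mol
Mass of Br per mole = 2 × 79.90 = 159.800 g
% Br = 159.800 / 227.914 × 100 = 70.1%

70.1%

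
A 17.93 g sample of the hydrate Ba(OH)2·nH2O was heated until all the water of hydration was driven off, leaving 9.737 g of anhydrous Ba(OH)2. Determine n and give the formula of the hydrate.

Mass of water lost = 17.93 − 9.737 = 8.193 g → 8.193 / 18.02 = 0.4547 mol H2O
Molar mass of Ba(OH)2 = 171.35 g/mol → mol Ba(OH)2 = 9.737 / 171.35 = 0.05683
n = 0.4547 / 0.05683 = 8.00 ≈ 8 → Ba(OH)2·8H2O

Ba(OH)2·8H2O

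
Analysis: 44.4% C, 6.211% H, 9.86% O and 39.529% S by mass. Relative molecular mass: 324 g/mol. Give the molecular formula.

C12H20O2S4

Assume 100 g: 44.4 g C, 6.211 g H, 9.86 g O, 39.529 g S.
n(C) = 44.4/12.01 = 3.697, n(H) = 6.211/1.008 = 6.162, n(O) = 9.86/16.00 = 0.6162, n(S) = 39.529/32.07 = 1.233
Smallest is O at 0.6162 mol; normalising gives C 5.999, H 9.999, O 1.000, S 2.000
Ratio ≈ 6:10:1:2, so the empirical formula is C6H10OS2
Empirical-formula mass = 162.28 g/mol
n = 324 / 162.28 = 2.00 ≈ 2
Molecular formula = (C6H10OS2)×2 = C12H20O2S4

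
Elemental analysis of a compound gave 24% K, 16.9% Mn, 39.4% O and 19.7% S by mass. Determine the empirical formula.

Assume 100 g: 24 g K, 16.9 g Mn, 39.4 g O, 19.7 g S.
Moles — K: 24 / 39.10 = 0.6138 mol; Mn: 16.9 / 54.94 = 0.3076 mol; O: 39.4 / 16.00 = 2.462 mol; S: 19.7 / 32.07 = 0.6143 mol
Divide by the smallest (0.3076 mol Mn): K 1.995, Mn 1.000, O 8.005, S 1.997
≈ 2:1:8:2 → K2MnO8S2

K2MnO8S2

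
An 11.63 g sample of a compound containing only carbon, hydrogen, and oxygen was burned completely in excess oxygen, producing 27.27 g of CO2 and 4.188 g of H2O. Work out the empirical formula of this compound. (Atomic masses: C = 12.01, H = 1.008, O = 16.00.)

mol C = 27.27 / 44.01 = 0.6196; mass C = 0.6196 × 12.01 = 7.442 g
mol H = 2 × (4.188 / 18.02) = 0.4648; mass H = 0.4648 × 1.008 = 0.4685 g
mass O = 11.63 − (7.910) = 3.720 g → mol O = 0.2325
Smallest is O at 0.2325 mol; normalising gives C 2.665, H 1.999, O 1.000
×3: C 8.00, H 6.00, O 3.00 → C8H6O3

C8H6O3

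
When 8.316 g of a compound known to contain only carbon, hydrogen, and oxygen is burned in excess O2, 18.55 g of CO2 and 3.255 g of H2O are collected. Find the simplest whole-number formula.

mol C = 18.55 / 44.01 = 0.4215; mass C = 0.4215 × 12.01 = 5.062 g
mol H = 2 × (3.255 / 18.02) = 0.3613; mass H = 0.3613 × 1.008 = 0.3642 g
mass O = 8.316 − (5.426) = 2.890 g → mol O = 0.1806
Divide by the smallest (0.1806 mol O): C 2.334, H 2.000, O 1.000
Multiply by 3: C 7.00, H 6.00, O 3.00 → C7H6O3

C7H6O3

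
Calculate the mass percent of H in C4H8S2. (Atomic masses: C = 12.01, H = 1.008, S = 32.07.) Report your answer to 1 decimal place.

Molar mass = 4(12.01) + 8(1.008) + 2(32.07) = 120.244 g/mol
Mass of H per mole = 8 × 1.008 = 8.064 g
% H = 8.064 / 120.244 × 100 = 6.7%

6.7%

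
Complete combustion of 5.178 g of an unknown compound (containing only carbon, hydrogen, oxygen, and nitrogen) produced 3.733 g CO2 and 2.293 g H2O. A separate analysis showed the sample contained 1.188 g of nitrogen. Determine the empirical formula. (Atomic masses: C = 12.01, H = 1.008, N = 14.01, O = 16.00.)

CH3NO2

mol C = 3.733 / 44.01 = 0.08482; mass C = 0.08482 × 12.01 = 1.019 g
mol H = 2 × (2.293 / 18.02) = 0.2545; mass H = 0.2545 × 1.008 = 0.2565 g
mol N = 1.188 / 14.01 = 0.08480
mass O = 5.178 − (2.463) = 2.715 g → mol O = 0.1697
Smallest is N at 0.0848 mol; normalising gives C 1.000, H 3.001, N 1.000, O 2.001
→ CH3NO2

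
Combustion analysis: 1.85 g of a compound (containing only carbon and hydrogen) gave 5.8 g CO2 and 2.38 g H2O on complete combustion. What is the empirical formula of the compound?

mol C = 5.8 / 44.01 = 0.1318; mass C = 0.1318 × 12.01 = 1.583 g
mol H = 2 × (2.38 / 18.02) = 0.2642; mass H = 0.2642 × 1.008 = 0.2663 g
Smallest is C at 0.1318 mol; normalising gives C 1.000, H 2.004
Ratio ≈ 1:2, so the empirical formula is CH2

CH2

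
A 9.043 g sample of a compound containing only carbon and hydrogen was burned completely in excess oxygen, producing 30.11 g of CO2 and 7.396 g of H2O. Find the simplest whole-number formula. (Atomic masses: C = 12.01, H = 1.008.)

C5H6

mol C = 30.11 / 44.01 = 0.6842; mass C = 0.6842 × 12.01 = 8.217 g
mol H = 2 × (7.396 / 18.02) = 0.8209; mass H = 0.8209 × 1.008 = 0.8274 g
Ratios (÷ 0.6842): C 1.000, H 1.200
Scaling by 5: C 5.00, H 6.00 → C5H6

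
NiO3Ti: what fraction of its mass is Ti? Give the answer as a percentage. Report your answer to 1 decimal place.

31.0%

Molar mass = 1(58.69) + 3(16.00) + 1(47.87) = 154.560 g/mol
Mass of Ti per mole = 1 × 47.87 = 47.870 g
% Ti = 47.870 / 154.560 × 100 = 31.0%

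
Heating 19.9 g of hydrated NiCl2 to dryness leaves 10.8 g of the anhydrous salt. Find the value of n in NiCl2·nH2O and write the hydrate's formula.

Mass of water lost = 19.9 − 10.8 = 9.1 g → 9.1 / 18.02 = 0.505 mol H2O
Molar mass of NiCl2 = 129.59 g/mol → mol NiCl2 = 10.8 / 129.59 = 0.08334
n = 0.505 / 0.08334 = 6.06 ≈ 6 → NiCl2·6H2O

NiCl2·6H2O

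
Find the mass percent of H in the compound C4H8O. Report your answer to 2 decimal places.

Molar mass = 4(12.01) + 8(1.008) + 1(16.00) = 72.104 g/mol
Mass of H per mole = 8 × 1.008 = 8.064 g
% H = 8.064 / 72.104 × 100 = 11.18%

11.18%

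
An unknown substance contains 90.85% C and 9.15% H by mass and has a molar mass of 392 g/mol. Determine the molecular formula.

C30H36

Assume 100 g: 90.85 g C, 9.15 g H.
n(C) = 90.85/12.01 = 7.565, n(H) = 9.15/1.008 = 9.077
Ratios (÷ 7.565): C 1.000, H 1.200
×5: C 5.00, H 6.00 → C5H6
Empirical-formula mass = 66.10 g/mol
n = 392 / 66.10 = 5.93 ≈ 6
Molecular formula = (C5H6)×6 = C30H36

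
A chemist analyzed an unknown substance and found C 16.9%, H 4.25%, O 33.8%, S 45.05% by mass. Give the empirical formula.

Assume 100 g: 16.9 g C, 4.25 g H, 33.8 g O, 45.05 g S.
C: 16.9 g ÷ 12.01 g/mol = 1.407 mol
H: 4.25 g ÷ 1.008 g/mol = 4.216 mol
O: 33.8 g ÷ 16.00 g/mol = 2.112 mol
S: 45.05 g ÷ 32.07 g/mol = 1.405 mol
Divide by the smallest (1.405 mol S): C 1.002, H 3.001, O 1.504, S 1.000
Scaling by 2: C 2.00, H 6.00, O 3.01, S 2.00 → C2H6O3S2

C2H6O3S2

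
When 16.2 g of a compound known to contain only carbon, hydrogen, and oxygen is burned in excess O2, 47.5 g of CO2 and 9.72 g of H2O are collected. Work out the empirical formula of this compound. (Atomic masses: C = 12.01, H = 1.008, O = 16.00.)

mol C = 47.5 / 44.01 = 1.079; mass C = 1.079 × 12.01 = 12.96 g
mol H = 2 × (9.72 / 18.02) = 1.079; mass H = 1.079 × 1.008 = 1.087 g
mass O = 16.2 − (14.05) = 2.150 g → mol O = 0.1344
Divide by the smallest (0.1344 mol O): C 8.031, H 8.028, O 1.000
≈ 8:8:1 → C8H8O

C8H8O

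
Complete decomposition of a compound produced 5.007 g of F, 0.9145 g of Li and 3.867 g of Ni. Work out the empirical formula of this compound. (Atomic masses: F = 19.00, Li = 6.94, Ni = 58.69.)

F4Li2Ni

n(F) = 5.007/19.00 = 0.2635, n(Li) = 0.9145/6.94 = 0.1318, n(Ni) = 3.867/58.69 = 0.06589
Ratios (÷ 0.06589): F 4.000, Li 2.000, Ni 1.000
→ F4Li2Ni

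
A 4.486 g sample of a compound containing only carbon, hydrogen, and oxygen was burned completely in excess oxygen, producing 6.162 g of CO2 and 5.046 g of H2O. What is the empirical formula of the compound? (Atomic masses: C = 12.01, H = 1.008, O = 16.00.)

mol C = 6.162 / 44.01 = 0.1400; mass C = 0.1400 × 12.01 = 1.682 g
mol H = 2 × (5.046 / 18.02) = 0.5600; mass H = 0.5600 × 1.008 = 0.5645 g
mass O = 4.486 − (2.246) = 2.240 g → mol O = 0.1400
Ratios (÷ 0.14): C 1.000, H 4.000, O 1.000
→ CH4O

CH4O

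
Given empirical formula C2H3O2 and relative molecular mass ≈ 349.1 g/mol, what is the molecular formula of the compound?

C12H18O12

Empirical-formula mass = 59.04 g/mol
n = 349.1 / 59.04 = 5.91 ≈ 6
Molecular formula = (C2H3O2)6 = C12H18O12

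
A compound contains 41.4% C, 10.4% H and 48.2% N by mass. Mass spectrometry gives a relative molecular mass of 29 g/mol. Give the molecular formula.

Assume 100 g: 41.4 g C, 10.4 g H, 48.2 g N.
C: 41.4 g ÷ 12.01 g/mol = 3.447 mol
H: 10.4 g ÷ 1.008 g/mol = 10.32 mol
N: 48.2 g ÷ 14.01 g/mol = 3.44 mol
Divide by the smallest (3.44 mol N): C 1.002, H 2.999, N 1.000
≈ 1:3:1 → CH3N
Empirical-formula mass = 29.04 g/mol
n = 29 / 29.04 = 1.00 ≈ 1
Molecular formula = empirical formula = CH3N

CH3N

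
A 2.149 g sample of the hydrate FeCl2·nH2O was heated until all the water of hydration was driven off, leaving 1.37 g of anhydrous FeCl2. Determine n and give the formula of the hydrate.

FeCl2·4H2O

Mass of water lost = 2.149 − 1.37 = 0.779 g → 0.779 / 18.02 = 0.04323 mol H2O
Molar mass of FeCl2 = 126.75 g/mol → mol FeCl2 = 1.37 / 126.75 = 0.01081
n = 0.04323 / 0.01081 = 4.00 ≈ 4 → FeCl2·4H2O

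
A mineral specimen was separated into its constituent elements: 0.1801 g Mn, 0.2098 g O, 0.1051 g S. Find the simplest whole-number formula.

Moles — Mn: 0.1801 / 54.94 = 0.003278 mol; O: 0.2098 / 16.00 = 0.01311 mol; S: 0.1051 / 32.07 = 0.003277 mol
Ratios (÷ 0.003277): Mn 1.000, O 4.001, S 1.000
→ MnO4S

MnO4S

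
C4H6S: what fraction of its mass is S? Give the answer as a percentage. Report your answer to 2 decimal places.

37.22%

Molar mass = 4(12.01) + 6(1.008) + 1(32.07) = 86.158 g/mol
Mass of S per mole = 1 × 32.07 = 32.070 g
% S = 32.070 / 86.158 × 100 = 37.22%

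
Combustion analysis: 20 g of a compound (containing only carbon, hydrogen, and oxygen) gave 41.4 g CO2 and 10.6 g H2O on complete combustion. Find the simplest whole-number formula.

C4H5O2

mol C = 41.4 / 44.01 = 0.9407; mass C = 0.9407 × 12.01 = 11.30 g
mol H = 2 × (10.6 / 18.02) = 1.176; mass H = 1.176 × 1.008 = 1.186 g
mass O = 20 − (12.48) = 7.516 g → mol O = 0.4698
Ratios (÷ 0.4698): C 2.002, H 2.504, O 1.000
Scaling by 2: C 4.00, H 5.01, O 2.00 → C4H5O2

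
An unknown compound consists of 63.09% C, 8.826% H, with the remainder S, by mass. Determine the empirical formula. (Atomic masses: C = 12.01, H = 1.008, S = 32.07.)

C6H10S

Assume 100 g: 63.09 g C, 8.826 g H, 28.084 g S.
Moles — C: 63.09 / 12.01 = 5.253 mol; H: 8.826 / 1.008 = 8.756 mol; S: 28.084 / 32.07 = 0.8757 mol
Divide by the smallest (0.8757 mol S): C 5.999, H 9.999, S 1.000
Ratio ≈ 6:10:1, so the empirical formula is C6H10S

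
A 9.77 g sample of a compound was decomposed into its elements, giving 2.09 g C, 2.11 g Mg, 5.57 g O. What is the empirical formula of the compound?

C: 2.09 g ÷ 12.01 g/mol = 0.174 mol
Mg: 2.11 g ÷ 24.31 g/mol = 0.0868 mol
O: 5.57 g ÷ 16.00 g/mol = 0.3481 mol
Ratios (÷ 0.0868): C 2.005, Mg 1.000, O 4.011
≈ 2:1:4 → C2MgO4

C2MgO4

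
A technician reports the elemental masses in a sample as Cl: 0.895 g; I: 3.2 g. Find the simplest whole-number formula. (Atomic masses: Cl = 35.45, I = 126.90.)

ClI

n(Cl) = 0.895/35.45 = 0.02525, n(I) = 3.2/126.90 = 0.02522
Ratios (÷ 0.02522): Cl 1.001, I 1.000
→ ClI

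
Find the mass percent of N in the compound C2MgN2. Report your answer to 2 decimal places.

Molar mass = 2(12.01) + 1(24.31) + 2(14.01) = 76.350 g/mol
Mass of N per mole = 2 × 14.01 = 28.020 g
% N = 28.020 / 76.350 × 100 = 36.70%

36.70%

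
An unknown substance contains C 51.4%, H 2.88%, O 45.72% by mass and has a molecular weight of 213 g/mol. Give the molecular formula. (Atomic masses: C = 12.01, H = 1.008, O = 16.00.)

C9H6O6

Assume 100 g: 51.4 g C, 2.88 g H, 45.72 g O.
C: 51.4 g ÷ 12.01 g/mol = 4.28 mol
H: 2.88 g ÷ 1.008 g/mol = 2.857 mol
O: 45.72 g ÷ 16.00 g/mol = 2.857 mol
Divide by the smallest (2.857 mol H): C 1.498, H 1.000, O 1.000
Multiply by 2: C 3.00, H 2.00, O 2.00 → C3H2O2
Empirical-formula mass = 70.05 g/mol
n = 213 / 70.05 = 3.04 ≈ 3
Molecular formula = (C3H2O2)×3 = C9H6O6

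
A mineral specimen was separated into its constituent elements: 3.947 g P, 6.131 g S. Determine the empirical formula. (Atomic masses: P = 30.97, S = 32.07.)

P2S3

P: 3.947 g ÷ 30.97 g/mol = 0.1274 mol
S: 6.131 g ÷ 32.07 g/mol = 0.1912 mol
Smallest is P at 0.1274 mol; normalising gives P 1.000, S 1.500
Multiply by 2: P 2.00, S 3.00 → P2S3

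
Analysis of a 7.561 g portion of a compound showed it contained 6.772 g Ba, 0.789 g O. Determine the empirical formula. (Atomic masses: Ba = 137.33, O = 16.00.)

n(Ba) = 6.772/137.33 = 0.04931, n(O) = 0.789/16.00 = 0.04931
Ratios (÷ 0.04931): Ba 1.000, O 1.000
≈ 1:1 → BaO

BaO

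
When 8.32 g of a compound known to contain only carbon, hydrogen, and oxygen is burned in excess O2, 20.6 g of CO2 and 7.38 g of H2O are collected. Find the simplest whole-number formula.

C4H7O

mol C = 20.6 / 44.01 = 0.4681; mass C = 0.4681 × 12.01 = 5.622 g
mol H = 2 × (7.38 / 18.02) = 0.8191; mass H = 0.8191 × 1.008 = 0.8256 g
mass O = 8.32 − (6.447) = 1.873 g → mol O = 0.1170
Divide by the smallest (0.117 mol O): C 3.999, H 6.998, O 1.000
≈ 4:7:1 → C4H7O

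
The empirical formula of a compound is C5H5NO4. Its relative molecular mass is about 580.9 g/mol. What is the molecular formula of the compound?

C20H20N4O16

Empirical-formula mass = 143.10 g/mol
n = 580.9 / 143.10 = 4.06 ≈ 4
Molecular formula = (C5H5NO4)4 = C20H20N4O16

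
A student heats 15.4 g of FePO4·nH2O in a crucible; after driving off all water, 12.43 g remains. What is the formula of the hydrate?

FePO4·2H2O

Mass of water lost = 15.4 − 12.43 = 2.97 g → 2.97 / 18.02 = 0.1648 mol H2O
Molar mass of FePO4 = 150.82 g/mol → mol FePO4 = 12.43 / 150.82 = 0.08242
n = 0.1648 / 0.08242 = 2.00 ≈ 2 → FePO4·2H2O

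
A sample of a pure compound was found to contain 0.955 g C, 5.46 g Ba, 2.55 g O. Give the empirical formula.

Moles — C: 0.955 / 12.01 = 0.07952 mol; Ba: 5.46 / 137.33 = 0.03976 mol; O: 2.55 / 16.00 = 0.1594 mol
Ratios (÷ 0.03976): C 2.000, Ba 1.000, O 4.009
→ C2BaO4

C2BaO4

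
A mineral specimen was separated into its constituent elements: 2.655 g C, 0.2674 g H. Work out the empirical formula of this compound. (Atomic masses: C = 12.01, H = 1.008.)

C5H6

n(C) = 2.655/12.01 = 0.2211, n(H) = 0.2674/1.008 = 0.2653
Ratios (÷ 0.2211): C 1.000, H 1.200
Multiply by 5: C 5.00, H 6.00 → C5H6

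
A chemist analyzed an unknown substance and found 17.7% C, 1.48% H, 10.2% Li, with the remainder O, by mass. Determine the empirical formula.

Assume 100 g: 17.7 g C, 1.48 g H, 10.2 g Li, 70.62 g O.
Moles — C: 17.7 / 12.01 = 1.474 mol; H: 1.48 / 1.008 = 1.468 mol; Li: 10.2 / 6.94 = 1.47 mol; O: 70.62 / 16.00 = 4.414 mol
Divide by the smallest (1.468 mol H): C 1.004, H 1.000, Li 1.001, O 3.006
≈ 1:1:1:3 → CHLiO3

CHLiO3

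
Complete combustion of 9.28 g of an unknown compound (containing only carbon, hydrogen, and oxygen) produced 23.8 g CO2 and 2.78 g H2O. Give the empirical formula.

mol C = 23.8 / 44.01 = 0.5408; mass C = 0.5408 × 12.01 = 6.495 g
mol H = 2 × (2.78 / 18.02) = 0.3085; mass H = 0.3085 × 1.008 = 0.3110 g
mass O = 9.28 − (6.806) = 2.474 g → mol O = 0.1546
Divide by the smallest (0.1546 mol O): C 3.497, H 1.995, O 1.000
Scaling by 2: C 6.99, H 3.99, O 2.00 → C7H4O2

C7H4O2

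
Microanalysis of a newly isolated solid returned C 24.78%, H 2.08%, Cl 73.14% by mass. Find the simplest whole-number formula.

Assume 100 g: 24.78 g C, 2.08 g H, 73.14 g Cl.
Moles — C: 24.78 / 12.01 = 2.063 mol; H: 2.08 / 1.008 = 2.063 mol; Cl: 73.14 / 35.45 = 2.063 mol
Divide by the smallest (2.063 mol Cl): C 1.000, H 1.000, Cl 1.000
≈ 1:1:1 → CHCl

CHCl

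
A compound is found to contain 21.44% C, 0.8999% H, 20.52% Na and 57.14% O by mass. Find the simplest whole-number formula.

Assume 100 g: 21.44 g C, 0.8999 g H, 20.52 g Na, 57.14 g O.
Moles — C: 21.44 / 12.01 = 1.785 mol; H: 0.8999 / 1.008 = 0.8928 mol; Na: 20.52 / 22.99 = 0.8926 mol; O: 57.14 / 16.00 = 3.571 mol
Divide by the smallest (0.8926 mol Na): C 2.000, H 1.000, Na 1.000, O 4.001
→ C2HNaO4

C2HNaO4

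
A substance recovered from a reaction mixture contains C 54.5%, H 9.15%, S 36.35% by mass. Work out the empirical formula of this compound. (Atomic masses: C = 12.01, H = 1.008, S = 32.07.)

C4H8S

Assume 100 g: 54.5 g C, 9.15 g H, 36.35 g S.
n(C) = 54.5/12.01 = 4.538, n(H) = 9.15/1.008 = 9.077, n(S) = 36.35/32.07 = 1.133
Divide by the smallest (1.133 mol S): C 4.004, H 8.009, S 1.000
≈ 4:8:1 → C4H8S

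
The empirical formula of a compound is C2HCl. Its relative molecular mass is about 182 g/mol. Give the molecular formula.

C6H3Cl3

Empirical-formula mass = 60.48 g/mol
n = 182 / 60.48 = 3.01 ≈ 3
Molecular formula = (C2HCl)3 = C6H3Cl3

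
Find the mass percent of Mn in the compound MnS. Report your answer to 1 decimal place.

63.1%

Molar mass = 1(54.94) + 1(32.07) = 87.010 g/mol
Mass of Mn per mole = 1 × 54.94 = 54.940 g
% Mn = 54.940 / 87.010 × 100 = 63.1%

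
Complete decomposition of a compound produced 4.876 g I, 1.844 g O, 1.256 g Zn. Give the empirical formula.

I2O6Zn

I: 4.876 g ÷ 126.90 g/mol = 0.03842 mol
O: 1.844 g ÷ 16.00 g/mol = 0.1153 mol
Zn: 1.256 g ÷ 65.38 g/mol = 0.01921 mol
Ratios (÷ 0.01921): I 2.000, O 5.999, Zn 1.000
→ I2O6Zn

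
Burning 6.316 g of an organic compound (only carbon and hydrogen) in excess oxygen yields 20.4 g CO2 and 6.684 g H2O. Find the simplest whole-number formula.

mol C = 20.4 / 44.01 = 0.4635; mass C = 0.4635 × 12.01 = 5.567 g
mol H = 2 × (6.684 / 18.02) = 0.7418; mass H = 0.7418 × 1.008 = 0.7478 g
Divide by the smallest (0.4635 mol C): C 1.000, H 1.600
×5: C 5.00, H 8.00 → C5H8

C5H8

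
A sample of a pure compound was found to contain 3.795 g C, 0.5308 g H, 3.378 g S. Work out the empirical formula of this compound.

C3H5S

Moles — C: 3.795 / 12.01 = 0.316 mol; H: 0.5308 / 1.008 = 0.5266 mol; S: 3.378 / 32.07 = 0.1053 mol
Smallest is S at 0.1053 mol; normalising gives C 3.000, H 4.999, S 1.000
Ratio ≈ 3:5:1, so the empirical formula is C3H5S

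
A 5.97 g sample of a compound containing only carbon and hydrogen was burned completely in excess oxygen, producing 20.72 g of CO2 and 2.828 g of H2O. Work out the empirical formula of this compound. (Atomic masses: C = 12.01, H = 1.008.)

mol C = 20.72 / 44.01 = 0.4708; mass C = 0.4708 × 12.01 = 5.654 g
mol H = 2 × (2.828 / 18.02) = 0.3139; mass H = 0.3139 × 1.008 = 0.3164 g
Ratios (÷ 0.3139): C 1.500, H 1.000
×2: C 3.00, H 2.00 → C3H2

C3H2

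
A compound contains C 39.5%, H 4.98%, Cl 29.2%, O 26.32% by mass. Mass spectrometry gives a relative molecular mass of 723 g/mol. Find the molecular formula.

Assume 100 g: 39.5 g C, 4.98 g H, 29.2 g Cl, 26.32 g O.
C: 39.5 g ÷ 12.01 g/mol = 3.289 mol
H: 4.98 g ÷ 1.008 g/mol = 4.94 mol
Cl: 29.2 g ÷ 35.45 g/mol = 0.8237 mol
O: 26.32 g ÷ 16.00 g/mol = 1.645 mol
Smallest is Cl at 0.8237 mol; normalising gives C 3.993, H 5.998, Cl 1.000, O 1.997
≈ 4:6:1:2 → C4H6ClO2
Empirical-formula mass = 121.54 g/mol
n = 723 / 121.54 = 5.95 ≈ 6
Molecular formula = (C4H6ClO2)×6 = C24H36Cl6O12

C24H36Cl6O12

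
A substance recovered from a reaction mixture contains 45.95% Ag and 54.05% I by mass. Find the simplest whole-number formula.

AgI

Assume 100 g: 45.95 g Ag, 54.05 g I.
Moles — Ag: 45.95 / 107.87 = 0.426 mol; I: 54.05 / 126.90 = 0.4259 mol
Smallest is I at 0.4259 mol; normalising gives Ag 1.000, I 1.000
Ratio ≈ 1:1, so the empirical formula is AgI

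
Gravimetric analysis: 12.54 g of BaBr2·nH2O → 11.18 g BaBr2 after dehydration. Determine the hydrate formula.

BaBr2·2H2O

Mass of water lost = 12.54 − 11.18 = 1.36 g → 1.36 / 18.02 = 0.07547 mol H2O
Molar mass of BaBr2 = 297.13 g/mol → mol BaBr2 = 11.18 / 297.13 = 0.03763
n = 0.07547 / 0.03763 = 2.01 ≈ 2 → BaBr2·2H2O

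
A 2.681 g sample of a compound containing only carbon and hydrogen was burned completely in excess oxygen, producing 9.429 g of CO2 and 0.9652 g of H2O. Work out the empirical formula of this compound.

C2H

mol C = 9.429 / 44.01 = 0.2142; mass C = 0.2142 × 12.01 = 2.573 g
mol H = 2 × (0.9652 / 18.02) = 0.1071; mass H = 0.1071 × 1.008 = 0.1080 g
Smallest is H at 0.1071 mol; normalising gives C 2.000, H 1.000
→ C2H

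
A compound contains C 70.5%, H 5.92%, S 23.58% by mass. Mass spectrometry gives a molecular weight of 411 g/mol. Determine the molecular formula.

Assume 100 g: 70.5 g C, 5.92 g H, 23.58 g S.
C: 70.5 g ÷ 12.01 g/mol = 5.87 mol
H: 5.92 g ÷ 1.008 g/mol = 5.873 mol
S: 23.58 g ÷ 32.07 g/mol = 0.7353 mol
Divide by the smallest (0.7353 mol S): C 7.984, H 7.988, S 1.000
Ratio ≈ 8:8:1, so the empirical formula is C8H8S
Empirical-formula mass = 136.21 g/mol
n = 411 / 136.21 = 3.02 ≈ 3
Molecular formula = (C8H8S)×3 = C24H24S3

C24H24S3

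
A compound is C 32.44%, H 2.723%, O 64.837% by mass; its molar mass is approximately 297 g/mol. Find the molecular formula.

C8H8O12

Assume 100 g: 32.44 g C, 2.723 g H, 64.837 g O.
n(C) = 32.44/12.01 = 2.701, n(H) = 2.723/1.008 = 2.701, n(O) = 64.837/16.00 = 4.052
Divide by the smallest (2.701 mol C): C 1.000, H 1.000, O 1.500
Multiply by 2: C 2.00, H 2.00, O 3.00 → C2H2O3
Empirical-formula mass = 74.04 g/mol
n = 297 / 74.04 = 4.01 ≈ 4
Molecular formula = (C2H2O3)×4 = C8H8O12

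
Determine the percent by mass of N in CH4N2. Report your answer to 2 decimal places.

63.59%

Molar mass = 1(12.01) + 4(1.008) + 2(14.01) = 44.062 g/mol
Mass of N per mole = 2 × 14.01 = 28.020 g
% N = 28.020 / 44.062 × 100 = 63.59%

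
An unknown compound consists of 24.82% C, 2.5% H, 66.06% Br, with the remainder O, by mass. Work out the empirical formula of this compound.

C5H6Br2O

Assume 100 g: 24.82 g C, 2.5 g H, 66.06 g Br, 6.62 g O.
C: 24.82 g ÷ 12.01 g/mol = 2.067 mol
H: 2.5 g ÷ 1.008 g/mol = 2.48 mol
Br: 66.06 g ÷ 79.90 g/mol = 0.8268 mol
O: 6.62 g ÷ 16.00 g/mol = 0.4138 mol
Smallest is O at 0.4138 mol; normalising gives C 4.995, H 5.994, Br 1.998, O 1.000
→ C5H6Br2O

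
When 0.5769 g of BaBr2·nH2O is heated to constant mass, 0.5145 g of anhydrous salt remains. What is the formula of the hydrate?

BaBr2·2H2O

Mass of water lost = 0.5769 − 0.5145 = 0.0624 g → 0.0624 / 18.02 = 0.003463 mol H2O
Molar mass of BaBr2 = 297.13 g/mol → mol BaBr2 = 0.5145 / 297.13 = 0.001732
n = 0.003463 / 0.001732 = 2.00 ≈ 2 → BaBr2·2H2O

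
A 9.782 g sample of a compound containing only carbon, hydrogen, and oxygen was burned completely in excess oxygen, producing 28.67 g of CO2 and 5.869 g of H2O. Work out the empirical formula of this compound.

C8H8O

mol C = 28.67 / 44.01 = 0.6514; mass C = 0.6514 × 12.01 = 7.824 g
mol H = 2 × (5.869 / 18.02) = 0.6514; mass H = 0.6514 × 1.008 = 0.6566 g
mass O = 9.782 − (8.480) = 1.302 g → mol O = 0.08135
Divide by the smallest (0.08135 mol O): C 8.008, H 8.007, O 1.000
→ C8H8O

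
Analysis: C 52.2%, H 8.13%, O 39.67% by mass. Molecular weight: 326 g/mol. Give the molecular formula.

C14H26O8

Assume 100 g: 52.2 g C, 8.13 g H, 39.67 g O.
C: 52.2 g ÷ 12.01 g/mol = 4.346 mol
H: 8.13 g ÷ 1.008 g/mol = 8.065 mol
O: 39.67 g ÷ 16.00 g/mol = 2.479 mol
Ratios (÷ 2.479): C 1.753, H 3.253, O 1.000
Scaling by 4: C 7.01, H 13.01, O 4.00 → C7H13O4
Empirical-formula mass = 161.17 g/mol
n = 326 / 161.17 = 2.02 ≈ 2
Molecular formula = (C7H13O4)×2 = C14H26O8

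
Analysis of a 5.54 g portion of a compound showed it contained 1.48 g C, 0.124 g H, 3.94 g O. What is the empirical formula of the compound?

CHO2

Moles — C: 1.48 / 12.01 = 0.1232 mol; H: 0.124 / 1.008 = 0.123 mol; O: 3.94 / 16.00 = 0.2462 mol
Smallest is H at 0.123 mol; normalising gives C 1.002, H 1.000, O 2.002
Ratio ≈ 1:1:2, so the empirical formula is CHO2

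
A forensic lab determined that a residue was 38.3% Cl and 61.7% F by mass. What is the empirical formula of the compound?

Assume 100 g: 38.3 g Cl, 61.7 g F.
n(Cl) = 38.3/35.45 = 1.08, n(F) = 61.7/19.00 = 3.247
Divide by the smallest (1.08 mol Cl): Cl 1.000, F 3.006
Ratio ≈ 1:3, so the empirical formula is ClF3

ClF3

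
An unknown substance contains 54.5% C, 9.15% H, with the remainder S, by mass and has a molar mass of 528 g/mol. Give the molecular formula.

C24H48S6

Assume 100 g: 54.5 g C, 9.15 g H, 36.35 g S.
C: 54.5 g ÷ 12.01 g/mol = 4.538 mol
H: 9.15 g ÷ 1.008 g/mol = 9.077 mol
S: 36.35 g ÷ 32.07 g/mol = 1.133 mol
Divide by the smallest (1.133 mol S): C 4.004, H 8.009, S 1.000
Ratio ≈ 4:8:1, so the empirical formula is C4H8S
Empirical-formula mass = 88.17 g/mol
n = 528 / 88.17 = 5.99 ≈ 6
Molecular formula = (C4H8S)×6 = C24H48S6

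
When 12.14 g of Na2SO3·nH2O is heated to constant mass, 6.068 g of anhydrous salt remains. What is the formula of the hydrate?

Na2SO3·7H2O

Mass of water lost = 12.14 − 6.068 = 6.072 g → 6.072 / 18.02 = 0.337 mol H2O
Molar mass of Na2SO3 = 126.05 g/mol → mol Na2SO3 = 6.068 / 126.05 = 0.04814
n = 0.337 / 0.04814 = 7.00 ≈ 7 → Na2SO3·7H2O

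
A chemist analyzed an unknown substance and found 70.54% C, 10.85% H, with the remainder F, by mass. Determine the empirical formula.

Assume 100 g: 70.54 g C, 10.85 g H, 18.61 g F.
n(C) = 70.54/12.01 = 5.873, n(H) = 10.85/1.008 = 10.76, n(F) = 18.61/19.00 = 0.9795
Smallest is F at 0.9795 mol; normalising gives C 5.997, H 10.989, F 1.000
→ C6H11F

C6H11F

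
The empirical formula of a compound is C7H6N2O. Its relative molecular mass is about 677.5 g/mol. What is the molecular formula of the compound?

C35H30N10O5

Empirical-formula mass = 134.14 g/mol
n = 677.5 / 134.14 = 5.05 ≈ 5
Molecular formula = (C7H6N2O)5 = C35H30N10O5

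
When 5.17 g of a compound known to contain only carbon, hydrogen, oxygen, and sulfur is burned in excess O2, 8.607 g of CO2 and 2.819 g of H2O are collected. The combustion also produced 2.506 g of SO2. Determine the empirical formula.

mol C = 8.607 / 44.01 = 0.1956; mass C = 0.1956 × 12.01 = 2.349 g
mol H = 2 × (2.819 / 18.02) = 0.3129; mass H = 0.3129 × 1.008 = 0.3154 g
mol S = 2.506 / 64.07 = 0.03911; mass S = 1.254 g
mass O = 5.17 − (3.919) = 1.251 g → mol O = 0.07822
Divide by the smallest (0.03911 mol S): C 5.000, H 7.999, O 2.000, S 1.000
≈ 5:8:2:1 → C5H8O2S

C5H8O2S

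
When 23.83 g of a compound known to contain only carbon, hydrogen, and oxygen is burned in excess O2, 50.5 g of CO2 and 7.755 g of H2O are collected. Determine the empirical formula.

mol C = 50.5 / 44.01 = 1.147; mass C = 1.147 × 12.01 = 13.78 g
mol H = 2 × (7.755 / 18.02) = 0.8607; mass H = 0.8607 × 1.008 = 0.8676 g
mass O = 23.83 − (14.65) = 9.181 g → mol O = 0.5738
Smallest is O at 0.5738 mol; normalising gives C 2.000, H 1.500, O 1.000
Multiply by 2: C 4.00, H 3.00, O 2.00 → C4H3O2

C4H3O2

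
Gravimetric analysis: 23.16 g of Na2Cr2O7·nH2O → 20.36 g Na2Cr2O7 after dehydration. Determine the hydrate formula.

Mass of water lost = 23.16 − 20.36 = 2.8 g → 2.8 / 18.02 = 0.1554 mol H2O
Molar mass of Na2Cr2O7 = 261.98 g/mol → mol Na2Cr2O7 = 20.36 / 261.98 = 0.07772
n = 0.1554 / 0.07772 = 2.00 ≈ 2 → Na2Cr2O7·2H2O

Na2Cr2O7·2H2O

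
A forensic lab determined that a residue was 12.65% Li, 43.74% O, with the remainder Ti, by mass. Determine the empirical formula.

Li2O3Ti

Assume 100 g: 12.65 g Li, 43.74 g O, 43.61 g Ti.
Moles — Li: 12.65 / 6.94 = 1.823 mol; O: 43.74 / 16.00 = 2.734 mol; Ti: 43.61 / 47.87 = 0.911 mol
Smallest is Ti at 0.911 mol; normalising gives Li 2.001, O 3.001, Ti 1.000
→ Li2O3Ti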